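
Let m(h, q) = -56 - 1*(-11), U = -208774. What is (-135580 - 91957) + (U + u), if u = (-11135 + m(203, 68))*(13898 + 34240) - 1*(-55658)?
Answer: -538563493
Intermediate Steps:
m(h, q) = -45 (m(h, q) = -56 + 11 = -45)
u = -538127182 (u = (-11135 - 45)*(13898 + 34240) - 1*(-55658) = -11180*48138 + 55658 = -538182840 + 55658 = -538127182)
(-135580 - 91957) + (U + u) = (-135580 - 91957) + (-208774 - 538127182) = -227537 - 538335956 = -538563493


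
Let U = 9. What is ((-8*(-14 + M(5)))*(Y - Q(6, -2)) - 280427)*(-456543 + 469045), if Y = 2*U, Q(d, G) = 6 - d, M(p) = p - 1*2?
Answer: -3486095186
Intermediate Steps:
M(p) = -2 + p (M(p) = p - 2 = -2 + p)
Y = 18 (Y = 2*9 = 18)
((-8*(-14 + M(5)))*(Y - Q(6, -2)) - 280427)*(-456543 + 469045) = ((-8*(-14 + (-2 + 5)))*(18 - (6 - 1*6)) - 280427)*(-456543 + 469045) = ((-8*(-14 + 3))*(18 - (6 - 6)) - 280427)*12502 = ((-8*(-11))*(18 - 1*0) - 280427)*12502 = (88*(18 + 0) - 280427)*12502 = (88*18 - 280427)*12502 = (1584 - 280427)*12502 = -278843*12502 = -3486095186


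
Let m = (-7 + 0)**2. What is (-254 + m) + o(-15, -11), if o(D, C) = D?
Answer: -220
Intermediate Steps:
m = 49 (m = (-7)**2 = 49)
(-254 + m) + o(-15, -11) = (-254 + 49) - 15 = -205 - 15 = -220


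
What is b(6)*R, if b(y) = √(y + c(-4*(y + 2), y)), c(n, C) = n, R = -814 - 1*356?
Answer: -1170*I*√26 ≈ -5965.9*I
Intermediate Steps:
R = -1170 (R = -814 - 356 = -1170)
b(y) = √(-8 - 3*y) (b(y) = √(y - 4*(y + 2)) = √(y - 4*(2 + y)) = √(y + (-8 - 4*y)) = √(-8 - 3*y))
b(6)*R = √(-8 - 3*6)*(-1170) = √(-8 - 18)*(-1170) = √(-26)*(-1170) = (I*√26)*(-1170) = -1170*I*√26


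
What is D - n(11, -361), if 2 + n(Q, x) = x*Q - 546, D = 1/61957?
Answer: 279983684/61957 ≈ 4519.0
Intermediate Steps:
D = 1/61957 ≈ 1.6140e-5
n(Q, x) = -548 + Q*x (n(Q, x) = -2 + (x*Q - 546) = -2 + (Q*x - 546) = -2 + (-546 + Q*x) = -548 + Q*x)
D - n(11, -361) = 1/61957 - (-548 + 11*(-361)) = 1/61957 - (-548 - 3971) = 1/61957 - 1*(-4519) = 1/61957 + 4519 = 279983684/61957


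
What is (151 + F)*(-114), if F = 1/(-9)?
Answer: -51604/3 ≈ -17201.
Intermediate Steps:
F = -1/9 ≈ -0.11111
(151 + F)*(-114) = (151 - 1/9)*(-114) = (1358/9)*(-114) = -51604/3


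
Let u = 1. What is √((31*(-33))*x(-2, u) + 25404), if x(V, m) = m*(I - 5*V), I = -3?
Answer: 3*√2027 ≈ 135.07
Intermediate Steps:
x(V, m) = m*(-3 - 5*V)
√((31*(-33))*x(-2, u) + 25404) = √((31*(-33))*(-1*1*(3 + 5*(-2))) + 25404) = √(-(-1023)*(3 - 10) + 25404) = √(-(-1023)*(-7) + 25404) = √(-1023*7 + 25404) = √(-7161 + 25404) = √18243 = 3*√2027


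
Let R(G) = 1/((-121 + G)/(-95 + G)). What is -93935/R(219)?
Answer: -4602815/62 ≈ -74239.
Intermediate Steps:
R(G) = (-95 + G)/(-121 + G) (R(G) = 1/((-121 + G)/(-95 + G)) = (-95 + G)/(-121 + G))
-93935/R(219) = -93935*(-121 + 219)/(-95 + 219) = -93935/(124/98) = -93935/((1/98)*124) = -93935/62/49 = -93935*49/62 = -4602815/62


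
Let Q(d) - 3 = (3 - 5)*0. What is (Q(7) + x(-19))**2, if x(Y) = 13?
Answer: 256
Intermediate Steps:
Q(d) = 3 (Q(d) = 3 + (3 - 5)*0 = 3 - 2*0 = 3 + 0 = 3)
(Q(7) + x(-19))**2 = (3 + 13)**2 = 16**2 = 256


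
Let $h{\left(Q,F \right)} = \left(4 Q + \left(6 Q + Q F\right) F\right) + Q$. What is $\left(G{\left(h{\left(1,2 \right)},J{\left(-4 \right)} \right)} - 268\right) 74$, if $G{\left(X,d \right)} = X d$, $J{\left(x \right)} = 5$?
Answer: $-12062$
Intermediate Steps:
$h{\left(Q,F \right)} = 5 Q + F \left(6 Q + F Q\right)$ ($h{\left(Q,F \right)} = \left(4 Q + \left(6 Q + F Q\right) F\right) + Q = \left(4 Q + F \left(6 Q + F Q\right)\right) + Q = 5 Q + F \left(6 Q + F Q\right)$)
$\left(G{\left(h{\left(1,2 \right)},J{\left(-4 \right)} \right)} - 268\right) 74 = \left(1 \left(5 + 2^{2} + 6 \cdot 2\right) 5 - 268\right) 74 = \left(1 \left(5 + 4 + 12\right) 5 - 268\right) 74 = \left(1 \cdot 21 \cdot 5 - 268\right) 74 = \left(21 \cdot 5 - 268\right) 74 = \left(105 - 268\right) 74 = \left(-163\right) 74 = -12062$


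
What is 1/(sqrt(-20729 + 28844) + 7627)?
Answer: 7627/58163014 - sqrt(8115)/58163014 ≈ 0.00012958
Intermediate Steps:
1/(sqrt(-20729 + 28844) + 7627) = 1/(sqrt(8115) + 7627) = 1/(7627 + sqrt(8115))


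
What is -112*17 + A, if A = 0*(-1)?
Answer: -1904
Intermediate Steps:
A = 0
-112*17 + A = -112*17 + 0 = -1904 + 0 = -1904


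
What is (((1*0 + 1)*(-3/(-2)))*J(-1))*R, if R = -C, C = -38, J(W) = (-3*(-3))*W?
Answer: -513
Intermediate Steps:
J(W) = 9*W
R = 38 (R = -1*(-38) = 38)
(((1*0 + 1)*(-3/(-2)))*J(-1))*R = (((1*0 + 1)*(-3/(-2)))*(9*(-1)))*38 = (((0 + 1)*(-3*(-½)))*(-9))*38 = ((1*(3/2))*(-9))*38 = ((3/2)*(-9))*38 = -27/2*38 = -513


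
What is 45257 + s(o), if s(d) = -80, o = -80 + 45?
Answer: 45177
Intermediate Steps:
o = -35
45257 + s(o) = 45257 - 80 = 45177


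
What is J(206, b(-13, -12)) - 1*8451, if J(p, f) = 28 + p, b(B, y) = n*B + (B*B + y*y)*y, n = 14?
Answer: -8217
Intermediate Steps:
b(B, y) = 14*B + y*(B² + y²) (b(B, y) = 14*B + (B*B + y*y)*y = 14*B + (B² + y²)*y = 14*B + y*(B² + y²))
J(206, b(-13, -12)) - 1*8451 = (28 + 206) - 1*8451 = 234 - 8451 = -8217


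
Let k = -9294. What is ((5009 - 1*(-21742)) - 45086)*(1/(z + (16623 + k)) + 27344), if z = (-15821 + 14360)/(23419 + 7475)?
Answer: -7567767209765406/15094711 ≈ -5.0135e+8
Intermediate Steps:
z = -487/10298 (z = -1461/30894 = -1461*1/30894 = -487/10298 ≈ -0.047291)
((5009 - 1*(-21742)) - 45086)*(1/(z + (16623 + k)) + 27344) = ((5009 - 1*(-21742)) - 45086)*(1/(-487/10298 + (16623 - 9294)) + 27344) = ((5009 + 21742) - 45086)*(1/(-487/10298 + 7329) + 27344) = (26751 - 45086)*(1/(75473555/10298) + 27344) = -18335*(10298/75473555 + 27344) = -18335*2063748898218/75473555 = -7567767209765406/15094711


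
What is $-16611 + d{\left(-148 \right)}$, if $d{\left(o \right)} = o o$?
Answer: $5293$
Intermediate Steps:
$d{\left(o \right)} = o^{2}$
$-16611 + d{\left(-148 \right)} = -16611 + \left(-148\right)^{2} = -16611 + 21904 = 5293$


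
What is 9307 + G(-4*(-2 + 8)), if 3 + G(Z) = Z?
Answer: 9280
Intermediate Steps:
G(Z) = -3 + Z
9307 + G(-4*(-2 + 8)) = 9307 + (-3 - 4*(-2 + 8)) = 9307 + (-3 - 4*6) = 9307 + (-3 - 24) = 9307 - 27 = 9280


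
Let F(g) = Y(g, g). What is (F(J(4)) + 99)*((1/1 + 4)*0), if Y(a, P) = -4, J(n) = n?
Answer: 0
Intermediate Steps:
F(g) = -4
(F(J(4)) + 99)*((1/1 + 4)*0) = (-4 + 99)*((1/1 + 4)*0) = 95*((1 + 4)*0) = 95*(5*0) = 95*0 = 0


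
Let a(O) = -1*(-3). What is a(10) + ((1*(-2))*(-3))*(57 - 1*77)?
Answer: -117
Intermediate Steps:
a(O) = 3
a(10) + ((1*(-2))*(-3))*(57 - 1*77) = 3 + ((1*(-2))*(-3))*(57 - 1*77) = 3 + (-2*(-3))*(57 - 77) = 3 + 6*(-20) = 3 - 120 = -117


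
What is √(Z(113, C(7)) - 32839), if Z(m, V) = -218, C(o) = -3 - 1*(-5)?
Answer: 3*I*√3673 ≈ 181.82*I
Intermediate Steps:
C(o) = 2 (C(o) = -3 + 5 = 2)
√(Z(113, C(7)) - 32839) = √(-218 - 32839) = √(-33057) = 3*I*√3673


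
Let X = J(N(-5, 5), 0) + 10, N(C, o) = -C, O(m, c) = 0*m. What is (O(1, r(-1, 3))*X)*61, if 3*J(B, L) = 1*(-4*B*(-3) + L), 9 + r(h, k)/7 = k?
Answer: 0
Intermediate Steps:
r(h, k) = -63 + 7*k
O(m, c) = 0
J(B, L) = 4*B + L/3 (J(B, L) = (1*(-4*B*(-3) + L))/3 = (1*(12*B + L))/3 = (1*(L + 12*B))/3 = (L + 12*B)/3 = 4*B + L/3)
X = 30 (X = (4*(-1*(-5)) + (⅓)*0) + 10 = (4*5 + 0) + 10 = (20 + 0) + 10 = 20 + 10 = 30)
(O(1, r(-1, 3))*X)*61 = (0*30)*61 = 0*61 = 0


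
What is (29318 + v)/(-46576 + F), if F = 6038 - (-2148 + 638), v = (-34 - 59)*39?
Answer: -25691/39028 ≈ -0.65827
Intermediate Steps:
v = -3627 (v = -93*39 = -3627)
F = 7548 (F = 6038 - 1*(-1510) = 6038 + 1510 = 7548)
(29318 + v)/(-46576 + F) = (29318 - 3627)/(-46576 + 7548) = 25691/(-39028) = 25691*(-1/39028) = -25691/39028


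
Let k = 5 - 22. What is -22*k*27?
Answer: 10098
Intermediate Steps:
k = -17
-22*k*27 = -22*(-17)*27 = 374*27 = 10098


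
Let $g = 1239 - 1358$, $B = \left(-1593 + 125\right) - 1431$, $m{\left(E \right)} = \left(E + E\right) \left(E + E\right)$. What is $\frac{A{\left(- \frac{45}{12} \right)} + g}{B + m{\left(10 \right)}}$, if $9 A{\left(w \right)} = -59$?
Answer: $\frac{1130}{22491} \approx 0.050242$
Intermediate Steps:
$A{\left(w \right)} = - \frac{59}{9}$ ($A{\left(w \right)} = \frac{1}{9} \left(-59\right) = - \frac{59}{9}$)
$m{\left(E \right)} = 4 E^{2}$ ($m{\left(E \right)} = 2 E 2 E = 4 E^{2}$)
$B = -2899$ ($B = -1468 - 1431 = -2899$)
$g = -119$ ($g = 1239 - 1358 = -119$)
$\frac{A{\left(- \frac{45}{12} \right)} + g}{B + m{\left(10 \right)}} = \frac{- \frac{59}{9} - 119}{-2899 + 4 \cdot 10^{2}} = - \frac{1130}{9 \left(-2899 + 4 \cdot 100\right)} = - \frac{1130}{9 \left(-2899 + 400\right)} = - \frac{1130}{9 \left(-2499\right)} = \left(- \frac{1130}{9}\right) \left(- \frac{1}{2499}\right) = \frac{1130}{22491}$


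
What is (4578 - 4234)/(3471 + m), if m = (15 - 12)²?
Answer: 43/435 ≈ 0.098851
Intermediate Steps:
m = 9 (m = 3² = 9)
(4578 - 4234)/(3471 + m) = (4578 - 4234)/(3471 + 9) = 344/3480 = 344*(1/3480) = 43/435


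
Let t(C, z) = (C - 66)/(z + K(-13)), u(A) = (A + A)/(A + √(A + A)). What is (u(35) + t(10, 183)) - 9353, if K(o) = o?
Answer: -26230139/2805 - 2*√70/33 ≈ -9351.7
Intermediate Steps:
u(A) = 2*A/(A + √2*√A) (u(A) = (2*A)/(A + √(2*A)) = (2*A)/(A + √2*√A) = 2*A/(A + √2*√A))
t(C, z) = (-66 + C)/(-13 + z) (t(C, z) = (C - 66)/(z - 13) = (-66 + C)/(-13 + z))
(u(35) + t(10, 183)) - 9353 = (2*35/(35 + √2*√35) + (-66 + 10)/(-13 + 183)) - 9353 = (2*35/(35 + √70) - 56/170) - 9353 = (70/(35 + √70) + (1/170)*(-56)) - 9353 = (70/(35 + √70) - 28/85) - 9353 = (-28/85 + 70/(35 + √70)) - 9353 = -795033/85 + 70/(35 + √70)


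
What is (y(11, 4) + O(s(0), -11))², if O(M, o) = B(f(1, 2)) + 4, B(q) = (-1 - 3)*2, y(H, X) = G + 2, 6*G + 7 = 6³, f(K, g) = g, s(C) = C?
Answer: 38809/36 ≈ 1078.0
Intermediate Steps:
G = 209/6 (G = -7/6 + (⅙)*6³ = -7/6 + (⅙)*216 = -7/6 + 36 = 209/6 ≈ 34.833)
y(H, X) = 221/6 (y(H, X) = 209/6 + 2 = 221/6)
B(q) = -8 (B(q) = -4*2 = -8)
O(M, o) = -4 (O(M, o) = -8 + 4 = -4)
(y(11, 4) + O(s(0), -11))² = (221/6 - 4)² = (197/6)² = 38809/36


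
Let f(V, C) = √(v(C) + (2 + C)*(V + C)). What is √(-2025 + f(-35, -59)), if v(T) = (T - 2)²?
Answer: √(-2025 + √9079) ≈ 43.929*I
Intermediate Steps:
v(T) = (-2 + T)²
f(V, C) = √((-2 + C)² + (2 + C)*(C + V)) (f(V, C) = √((-2 + C)² + (2 + C)*(V + C)) = √((-2 + C)² + (2 + C)*(C + V)))
√(-2025 + f(-35, -59)) = √(-2025 + √(4 - 2*(-59) + 2*(-35) + 2*(-59)² - 59*(-35))) = √(-2025 + √(4 + 118 - 70 + 2*3481 + 2065)) = √(-2025 + √(4 + 118 - 70 + 6962 + 2065)) = √(-2025 + √9079)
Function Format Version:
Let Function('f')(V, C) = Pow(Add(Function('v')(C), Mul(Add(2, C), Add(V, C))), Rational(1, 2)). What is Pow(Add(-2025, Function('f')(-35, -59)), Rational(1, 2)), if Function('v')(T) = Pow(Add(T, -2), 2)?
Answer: Pow(Add(-2025, Pow(9079, Rational(1, 2))), Rational(1, 2)) ≈ Mul(43.929, I)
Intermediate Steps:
Function('v')(T) = Pow(Add(-2, T), 2)
Function('f')(V, C) = Pow(Add(Pow(Add(-2, C), 2), Mul(Add(2, C), Add(C, V))), Rational(1, 2)) (Function('f')(V, C) = Pow(Add(Pow(Add(-2, C), 2), Mul(Add(2, C), Add(V, C))), Rational(1, 2)) = Pow(Add(Pow(Add(-2, C), 2), Mul(Add(2, C), Add(C, V))), Rational(1, 2)))
Pow(Add(-2025, Function('f')(-35, -59)), Rational(1, 2)) = Pow(Add(-2025, Pow(Add(4, Mul(-2, -59), Mul(2, -35), Mul(2, Pow(-59, 2)), Mul(-59, -35)), Rational(1, 2))), Rational(1, 2)) = Pow(Add(-2025, Pow(Add(4, 118, -70, Mul(2, 3481), 2065), Rational(1, 2))), Rational(1, 2)) = Pow(Add(-2025, Pow(Add(4, 118, -70, 6962, 2065), Rational(1, 2))), Rational(1, 2)) = Pow(Add(-2025, Pow(9079, Rational(1, 2))), Rational(1, 2))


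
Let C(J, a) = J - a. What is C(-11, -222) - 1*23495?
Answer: -23284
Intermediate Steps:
C(-11, -222) - 1*23495 = (-11 - 1*(-222)) - 1*23495 = (-11 + 222) - 23495 = 211 - 23495 = -23284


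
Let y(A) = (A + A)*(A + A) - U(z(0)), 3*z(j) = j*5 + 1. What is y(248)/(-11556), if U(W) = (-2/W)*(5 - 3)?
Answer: -61507/2889 ≈ -21.290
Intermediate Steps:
z(j) = ⅓ + 5*j/3 (z(j) = (j*5 + 1)/3 = (5*j + 1)/3 = (1 + 5*j)/3 = ⅓ + 5*j/3)
U(W) = -4/W (U(W) = -2/W*2 = -4/W)
y(A) = 12 + 4*A² (y(A) = (A + A)*(A + A) - (-4)/(⅓ + (5/3)*0) = (2*A)*(2*A) - (-4)/(⅓ + 0) = 4*A² - (-4)/⅓ = 4*A² - (-4)*3 = 4*A² - 1*(-12) = 4*A² + 12 = 12 + 4*A²)
y(248)/(-11556) = (12 + 4*248²)/(-11556) = (12 + 4*61504)*(-1/11556) = (12 + 246016)*(-1/11556) = 246028*(-1/11556) = -61507/2889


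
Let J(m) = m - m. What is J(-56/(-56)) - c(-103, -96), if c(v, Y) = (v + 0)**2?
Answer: -10609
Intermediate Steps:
c(v, Y) = v**2
J(m) = 0
J(-56/(-56)) - c(-103, -96) = 0 - 1*(-103)**2 = 0 - 1*10609 = 0 - 10609 = -10609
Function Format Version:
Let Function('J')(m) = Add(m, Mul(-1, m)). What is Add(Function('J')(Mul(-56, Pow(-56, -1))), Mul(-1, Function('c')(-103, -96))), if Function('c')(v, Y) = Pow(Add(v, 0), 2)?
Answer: -10609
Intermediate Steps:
Function('c')(v, Y) = Pow(v, 2)
Function('J')(m) = 0
Add(Function('J')(Mul(-56, Pow(-56, -1))), Mul(-1, Function('c')(-103, -96))) = Add(0, Mul(-1, Pow(-103, 2))) = Add(0, Mul(-1, 10609)) = Add(0, -10609) = -10609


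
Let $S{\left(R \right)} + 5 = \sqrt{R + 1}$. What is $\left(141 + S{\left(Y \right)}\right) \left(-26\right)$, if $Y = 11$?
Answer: $-3536 - 52 \sqrt{3} \approx -3626.1$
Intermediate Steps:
$S{\left(R \right)} = -5 + \sqrt{1 + R}$ ($S{\left(R \right)} = -5 + \sqrt{R + 1} = -5 + \sqrt{1 + R}$)
$\left(141 + S{\left(Y \right)}\right) \left(-26\right) = \left(141 - \left(5 - \sqrt{1 + 11}\right)\right) \left(-26\right) = \left(141 - \left(5 - \sqrt{12}\right)\right) \left(-26\right) = \left(141 - \left(5 - 2 \sqrt{3}\right)\right) \left(-26\right) = \left(136 + 2 \sqrt{3}\right) \left(-26\right) = -3536 - 52 \sqrt{3}$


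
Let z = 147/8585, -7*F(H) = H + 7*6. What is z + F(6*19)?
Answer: -1338231/60095 ≈ -22.269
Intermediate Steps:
F(H) = -6 - H/7 (F(H) = -(H + 7*6)/7 = -(H + 42)/7 = -(42 + H)/7 = -6 - H/7)
z = 147/8585 (z = 147*(1/8585) = 147/8585 ≈ 0.017123)
z + F(6*19) = 147/8585 + (-6 - 6*19/7) = 147/8585 + (-6 - ⅐*114) = 147/8585 + (-6 - 114/7) = 147/8585 - 156/7 = -1338231/60095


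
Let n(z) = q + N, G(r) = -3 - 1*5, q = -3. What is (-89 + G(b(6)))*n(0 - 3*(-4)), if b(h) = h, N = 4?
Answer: -97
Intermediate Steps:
G(r) = -8 (G(r) = -3 - 5 = -8)
n(z) = 1 (n(z) = -3 + 4 = 1)
(-89 + G(b(6)))*n(0 - 3*(-4)) = (-89 - 8)*1 = -97*1 = -97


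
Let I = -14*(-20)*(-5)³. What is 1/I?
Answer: -1/35000 ≈ -2.8571e-5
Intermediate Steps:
I = -35000 (I = 280*(-125) = -35000)
1/I = 1/(-35000) = -1/35000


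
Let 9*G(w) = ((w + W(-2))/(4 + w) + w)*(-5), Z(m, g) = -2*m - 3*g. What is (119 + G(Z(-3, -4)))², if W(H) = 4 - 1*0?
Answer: 952576/81 ≈ 11760.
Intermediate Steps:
W(H) = 4 (W(H) = 4 + 0 = 4)
Z(m, g) = -3*g - 2*m
G(w) = -5/9 - 5*w/9 (G(w) = (((w + 4)/(4 + w) + w)*(-5))/9 = (((4 + w)/(4 + w) + w)*(-5))/9 = ((1 + w)*(-5))/9 = (-5 - 5*w)/9 = -5/9 - 5*w/9)
(119 + G(Z(-3, -4)))² = (119 + (-5/9 - 5*(-3*(-4) - 2*(-3))/9))² = (119 + (-5/9 - 5*(12 + 6)/9))² = (119 + (-5/9 - 5/9*18))² = (119 + (-5/9 - 10))² = (119 - 95/9)² = (976/9)² = 952576/81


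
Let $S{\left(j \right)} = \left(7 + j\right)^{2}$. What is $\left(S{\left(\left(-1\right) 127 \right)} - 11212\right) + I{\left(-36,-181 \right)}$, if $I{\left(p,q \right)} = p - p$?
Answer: $3188$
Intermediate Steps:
$I{\left(p,q \right)} = 0$
$\left(S{\left(\left(-1\right) 127 \right)} - 11212\right) + I{\left(-36,-181 \right)} = \left(\left(7 - 127\right)^{2} - 11212\right) + 0 = \left(\left(-120\right)^{2} - 11212\right) + 0 = \left(14400 - 11212\right) + 0 = 3188 + 0 = 3188$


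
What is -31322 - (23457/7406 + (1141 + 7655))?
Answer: -42448195/1058 ≈ -40121.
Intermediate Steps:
-31322 - (23457/7406 + (1141 + 7655)) = -31322 - (23457*(1/7406) + 8796) = -31322 - (3351/1058 + 8796) = -31322 - 1*9309519/1058 = -31322 - 9309519/1058 = -42448195/1058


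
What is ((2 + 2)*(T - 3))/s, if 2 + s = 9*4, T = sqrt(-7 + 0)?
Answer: -6/17 + 2*I*sqrt(7)/17 ≈ -0.35294 + 0.31126*I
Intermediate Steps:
T = I*sqrt(7) (T = sqrt(-7) = I*sqrt(7) ≈ 2.6458*I)
s = 34 (s = -2 + 9*4 = -2 + 36 = 34)
((2 + 2)*(T - 3))/s = ((2 + 2)*(I*sqrt(7) - 3))/34 = (4*(-3 + I*sqrt(7)))*(1/34) = (-12 + 4*I*sqrt(7))*(1/34) = -6/17 + 2*I*sqrt(7)/17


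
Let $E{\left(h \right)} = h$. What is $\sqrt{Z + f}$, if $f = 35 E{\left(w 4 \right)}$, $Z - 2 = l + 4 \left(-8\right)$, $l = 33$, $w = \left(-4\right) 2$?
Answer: $i \sqrt{1117} \approx 33.422 i$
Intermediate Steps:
$w = -8$
$Z = 3$ ($Z = 2 + \left(33 + 4 \left(-8\right)\right) = 2 + \left(33 - 32\right) = 2 + 1 = 3$)
$f = -1120$ ($f = 35 \left(\left(-8\right) 4\right) = 35 \left(-32\right) = -1120$)
$\sqrt{Z + f} = \sqrt{3 - 1120} = \sqrt{-1117} = i \sqrt{1117}$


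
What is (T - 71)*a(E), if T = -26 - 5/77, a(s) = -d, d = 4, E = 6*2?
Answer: 29896/77 ≈ 388.26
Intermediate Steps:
E = 12
a(s) = -4 (a(s) = -1*4 = -4)
T = -2007/77 (T = -26 - 5*1/77 = -26 - 5/77 = -2007/77 ≈ -26.065)
(T - 71)*a(E) = (-2007/77 - 71)*(-4) = -7474/77*(-4) = 29896/77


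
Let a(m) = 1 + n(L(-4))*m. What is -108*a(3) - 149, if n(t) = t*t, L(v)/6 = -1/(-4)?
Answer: -986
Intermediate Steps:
L(v) = 3/2 (L(v) = 6*(-1/(-4)) = 6*(-1*(-1/4)) = 6*(1/4) = 3/2)
n(t) = t**2
a(m) = 1 + 9*m/4 (a(m) = 1 + (3/2)**2*m = 1 + 9*m/4)
-108*a(3) - 149 = -108*(1 + (9/4)*3) - 149 = -108*(1 + 27/4) - 149 = -108*31/4 - 149 = -837 - 149 = -986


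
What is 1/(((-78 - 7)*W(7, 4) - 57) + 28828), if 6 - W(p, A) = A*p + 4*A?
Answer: 1/32001 ≈ 3.1249e-5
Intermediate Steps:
W(p, A) = 6 - 4*A - A*p (W(p, A) = 6 - (A*p + 4*A) = 6 - (4*A + A*p) = 6 + (-4*A - A*p) = 6 - 4*A - A*p)
1/(((-78 - 7)*W(7, 4) - 57) + 28828) = 1/(((-78 - 7)*(6 - 4*4 - 1*4*7) - 57) + 28828) = 1/((-85*(6 - 16 - 28) - 57) + 28828) = 1/((-85*(-38) - 57) + 28828) = 1/((3230 - 57) + 28828) = 1/(3173 + 28828) = 1/32001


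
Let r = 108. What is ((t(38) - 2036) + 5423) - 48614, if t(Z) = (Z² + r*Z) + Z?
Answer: -39641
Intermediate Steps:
t(Z) = Z² + 109*Z (t(Z) = (Z² + 108*Z) + Z = Z² + 109*Z)
((t(38) - 2036) + 5423) - 48614 = ((38*(109 + 38) - 2036) + 5423) - 48614 = ((38*147 - 2036) + 5423) - 48614 = ((5586 - 2036) + 5423) - 48614 = (3550 + 5423) - 48614 = 8973 - 48614 = -39641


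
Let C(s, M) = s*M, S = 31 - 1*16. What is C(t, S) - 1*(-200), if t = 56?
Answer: 1040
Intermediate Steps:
S = 15 (S = 31 - 16 = 15)
C(s, M) = M*s
C(t, S) - 1*(-200) = 15*56 - 1*(-200) = 840 + 200 = 1040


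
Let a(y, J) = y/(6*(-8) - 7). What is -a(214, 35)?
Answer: 214/55 ≈ 3.8909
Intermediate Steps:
a(y, J) = -y/55 (a(y, J) = y/(-48 - 7) = y/(-55) = y*(-1/55) = -y/55)
-a(214, 35) = -(-1)*214/55 = -1*(-214/55) = 214/55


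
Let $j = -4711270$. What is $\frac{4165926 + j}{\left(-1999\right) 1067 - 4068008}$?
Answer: $\frac{545344}{6200941} \approx 0.087945$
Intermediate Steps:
$\frac{4165926 + j}{\left(-1999\right) 1067 - 4068008} = \frac{4165926 - 4711270}{\left(-1999\right) 1067 - 4068008} = - \frac{545344}{-2132933 - 4068008} = - \frac{545344}{-6200941} = \left(-545344\right) \left(- \frac{1}{6200941}\right) = \frac{545344}{6200941}$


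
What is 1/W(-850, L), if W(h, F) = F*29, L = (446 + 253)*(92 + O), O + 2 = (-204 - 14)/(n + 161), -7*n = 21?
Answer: 79/141917271 ≈ 5.5666e-7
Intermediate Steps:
n = -3 (n = -1/7*21 = -3)
O = -267/79 (O = -2 + (-204 - 14)/(-3 + 161) = -2 - 218/158 = -2 - 218*1/158 = -2 - 109/79 = -267/79 ≈ -3.3797)
L = 4893699/79 (L = (446 + 253)*(92 - 267/79) = 699*(7001/79) = 4893699/79 ≈ 61946.)
W(h, F) = 29*F
1/W(-850, L) = 1/(29*(4893699/79)) = 1/(141917271/79) = 79/141917271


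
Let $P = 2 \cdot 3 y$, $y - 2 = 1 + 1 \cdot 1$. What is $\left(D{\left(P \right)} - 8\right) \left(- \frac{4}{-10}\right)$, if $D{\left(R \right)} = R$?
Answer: $\frac{32}{5} \approx 6.4$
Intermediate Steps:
$y = 4$ ($y = 2 + \left(1 + 1 \cdot 1\right) = 2 + \left(1 + 1\right) = 2 + 2 = 4$)
$P = 24$ ($P = 2 \cdot 3 \cdot 4 = 2 \cdot 12 = 24$)
$\left(D{\left(P \right)} - 8\right) \left(- \frac{4}{-10}\right) = \left(24 - 8\right) \left(- \frac{4}{-10}\right) = 16 \left(\left(-4\right) \left(- \frac{1}{10}\right)\right) = 16 \cdot \frac{2}{5} = \frac{32}{5}$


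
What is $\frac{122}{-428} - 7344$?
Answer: $- \frac{1571677}{214} \approx -7344.3$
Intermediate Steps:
$\frac{122}{-428} - 7344 = 122 \left(- \frac{1}{428}\right) - 7344 = - \frac{61}{214} - 7344 = - \frac{1571677}{214}$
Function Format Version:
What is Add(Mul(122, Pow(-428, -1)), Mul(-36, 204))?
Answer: Rational(-1571677, 214) ≈ -7344.3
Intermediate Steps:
Add(Mul(122, Pow(-428, -1)), Mul(-36, 204)) = Add(Mul(122, Rational(-1, 428)), -7344) = Add(Rational(-61, 214), -7344) = Rational(-1571677, 214)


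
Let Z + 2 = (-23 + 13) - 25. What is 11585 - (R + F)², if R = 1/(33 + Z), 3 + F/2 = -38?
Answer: 77119/16 ≈ 4819.9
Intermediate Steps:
F = -82 (F = -6 + 2*(-38) = -6 - 76 = -82)
Z = -37 (Z = -2 + ((-23 + 13) - 25) = -2 + (-10 - 25) = -2 - 35 = -37)
R = -¼ (R = 1/(33 - 37) = 1/(-4) = -¼ ≈ -0.25000)
11585 - (R + F)² = 11585 - (-¼ - 82)² = 11585 - (-329/4)² = 11585 - 1*108241/16 = 11585 - 108241/16 = 77119/16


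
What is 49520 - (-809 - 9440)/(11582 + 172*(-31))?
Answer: 309510249/6250 ≈ 49522.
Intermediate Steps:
49520 - (-809 - 9440)/(11582 + 172*(-31)) = 49520 - (-10249)/(11582 - 5332) = 49520 - (-10249)/6250 = 49520 - 1*(-10249/6250) = 49520 + 10249/6250 = 309510249/6250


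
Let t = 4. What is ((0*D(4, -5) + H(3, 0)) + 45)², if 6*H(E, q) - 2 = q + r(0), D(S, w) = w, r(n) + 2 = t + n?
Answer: 18769/9 ≈ 2085.4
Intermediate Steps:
r(n) = 2 + n (r(n) = -2 + (4 + n) = 2 + n)
H(E, q) = ⅔ + q/6 (H(E, q) = ⅓ + (q + (2 + 0))/6 = ⅓ + (q + 2)/6 = ⅓ + (2 + q)/6 = ⅓ + (⅓ + q/6) = ⅔ + q/6)
((0*D(4, -5) + H(3, 0)) + 45)² = ((0*(-5) + (⅔ + (⅙)*0)) + 45)² = ((0 + (⅔ + 0)) + 45)² = ((0 + ⅔) + 45)² = (⅔ + 45)² = (137/3)² = 18769/9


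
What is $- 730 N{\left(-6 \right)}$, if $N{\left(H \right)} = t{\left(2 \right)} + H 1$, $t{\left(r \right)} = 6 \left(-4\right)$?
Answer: $21900$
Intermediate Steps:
$t{\left(r \right)} = -24$
$N{\left(H \right)} = -24 + H$ ($N{\left(H \right)} = -24 + H 1 = -24 + H$)
$- 730 N{\left(-6 \right)} = - 730 \left(-24 - 6\right) = \left(-730\right) \left(-30\right) = 21900$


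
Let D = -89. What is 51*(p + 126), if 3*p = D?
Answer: 4913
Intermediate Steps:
p = -89/3 (p = (⅓)*(-89) = -89/3 ≈ -29.667)
51*(p + 126) = 51*(-89/3 + 126) = 51*(289/3) = 4913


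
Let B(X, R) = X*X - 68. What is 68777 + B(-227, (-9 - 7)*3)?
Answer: 120238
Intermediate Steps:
B(X, R) = -68 + X² (B(X, R) = X² - 68 = -68 + X²)
68777 + B(-227, (-9 - 7)*3) = 68777 + (-68 + (-227)²) = 68777 + (-68 + 51529) = 68777 + 51461 = 120238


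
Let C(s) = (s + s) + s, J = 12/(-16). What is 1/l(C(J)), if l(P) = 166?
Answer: 1/166 ≈ 0.0060241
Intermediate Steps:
J = -3/4 (J = 12*(-1/16) = -3/4 ≈ -0.75000)
C(s) = 3*s (C(s) = 2*s + s = 3*s)
1/l(C(J)) = 1/166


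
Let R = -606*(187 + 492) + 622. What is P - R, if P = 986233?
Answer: 1397085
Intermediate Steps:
R = -410852 (R = -606*679 + 622 = -411474 + 622 = -410852)
P - R = 986233 - 1*(-410852) = 986233 + 410852 = 1397085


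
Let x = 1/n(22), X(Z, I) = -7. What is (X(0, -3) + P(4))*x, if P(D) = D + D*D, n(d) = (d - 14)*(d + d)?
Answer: 13/352 ≈ 0.036932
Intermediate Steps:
n(d) = 2*d*(-14 + d) (n(d) = (-14 + d)*(2*d) = 2*d*(-14 + d))
P(D) = D + D²
x = 1/352 (x = 1/(2*22*(-14 + 22)) = 1/(2*22*8) = 1/352 ≈ 0.0028409)
(X(0, -3) + P(4))*x = (-7 + 4*(1 + 4))*(1/352) = (-7 + 4*5)*(1/352) = (-7 + 20)*(1/352) = 13*(1/352) = 13/352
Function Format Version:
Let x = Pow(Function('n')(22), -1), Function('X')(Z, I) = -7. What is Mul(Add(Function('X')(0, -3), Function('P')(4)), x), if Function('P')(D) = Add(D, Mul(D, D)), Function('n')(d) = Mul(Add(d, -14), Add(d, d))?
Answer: Rational(13, 352) ≈ 0.036932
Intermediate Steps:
Function('n')(d) = Mul(2, d, Add(-14, d)) (Function('n')(d) = Mul(Add(-14, d), Mul(2, d)) = Mul(2, d, Add(-14, d)))
Function('P')(D) = Add(D, Pow(D, 2))
x = Rational(1, 352) (x = Pow(Mul(2, 22, Add(-14, 22)), -1) = Pow(Mul(2, 22, 8), -1) = Pow(352, -1) = Rational(1, 352) ≈ 0.0028409)
Mul(Add(Function('X')(0, -3), Function('P')(4)), x) = Mul(Add(-7, Mul(4, Add(1, 4))), Rational(1, 352)) = Mul(Add(-7, Mul(4, 5)), Rational(1, 352)) = Mul(Add(-7, 20), Rational(1, 352)) = Mul(13, Rational(1, 352)) = Rational(13, 352)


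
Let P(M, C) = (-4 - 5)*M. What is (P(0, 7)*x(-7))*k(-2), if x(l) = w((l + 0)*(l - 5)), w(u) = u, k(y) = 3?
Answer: 0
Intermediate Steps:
P(M, C) = -9*M
x(l) = l*(-5 + l) (x(l) = (l + 0)*(l - 5) = l*(-5 + l))
(P(0, 7)*x(-7))*k(-2) = ((-9*0)*(-7*(-5 - 7)))*3 = (0*(-7*(-12)))*3 = (0*84)*3 = 0*3 = 0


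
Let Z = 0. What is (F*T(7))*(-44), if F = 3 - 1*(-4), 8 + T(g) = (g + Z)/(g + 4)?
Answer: 2268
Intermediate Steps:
T(g) = -8 + g/(4 + g) (T(g) = -8 + (g + 0)/(g + 4) = -8 + g/(4 + g))
F = 7 (F = 3 + 4 = 7)
(F*T(7))*(-44) = (7*((-32 - 7*7)/(4 + 7)))*(-44) = (7*((-32 - 49)/11))*(-44) = (7*((1/11)*(-81)))*(-44) = (7*(-81/11))*(-44) = -567/11*(-44) = 2268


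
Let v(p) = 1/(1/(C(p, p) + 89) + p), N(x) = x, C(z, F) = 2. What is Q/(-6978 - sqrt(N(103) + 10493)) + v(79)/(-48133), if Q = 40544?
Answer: -1019901349039713/175496314745810 + 2534*sqrt(2649)/1521309 ≈ -5.7258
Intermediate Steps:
v(p) = 1/(1/91 + p) (v(p) = 1/(1/(2 + 89) + p) = 1/(1/91 + p))
Q/(-6978 - sqrt(N(103) + 10493)) + v(79)/(-48133) = 40544/(-6978 - sqrt(103 + 10493)) + (91/(1 + 91*79))/(-48133) = 40544/(-6978 - sqrt(10596)) + (91/(1 + 7189))*(-1/48133) = 40544/(-6978 - 2*sqrt(2649)) + (91/7190)*(-1/48133) = 40544/(-6978 - 2*sqrt(2649)) - 91/346076270 = -91/346076270 + 40544/(-6978 - 2*sqrt(2649))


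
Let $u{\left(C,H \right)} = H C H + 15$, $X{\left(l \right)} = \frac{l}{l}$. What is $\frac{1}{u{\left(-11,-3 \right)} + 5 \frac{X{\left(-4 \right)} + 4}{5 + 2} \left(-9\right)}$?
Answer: $- \frac{7}{813} \approx -0.0086101$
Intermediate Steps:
$X{\left(l \right)} = 1$
$u{\left(C,H \right)} = 15 + C H^{2}$ ($u{\left(C,H \right)} = C H H + 15 = C H^{2} + 15 = 15 + C H^{2}$)
$\frac{1}{u{\left(-11,-3 \right)} + 5 \frac{X{\left(-4 \right)} + 4}{5 + 2} \left(-9\right)} = \frac{1}{\left(15 - 11 \left(-3\right)^{2}\right) + 5 \frac{1 + 4}{5 + 2} \left(-9\right)} = \frac{1}{\left(15 - 99\right) + 5 \cdot \frac{5}{7} \left(-9\right)} = \frac{1}{\left(15 - 99\right) + 5 \cdot 5 \cdot \frac{1}{7} \left(-9\right)} = \frac{1}{-84 + 5 \cdot \frac{5}{7} \left(-9\right)} = \frac{1}{-84 + \frac{25}{7} \left(-9\right)} = \frac{1}{-84 - \frac{225}{7}} = \frac{1}{- \frac{813}{7}} = - \frac{7}{813}$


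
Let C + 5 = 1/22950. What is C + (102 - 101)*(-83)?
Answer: -2019599/22950 ≈ -88.000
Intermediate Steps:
C = -114749/22950 (C = -5 + 1/22950 = -114749/22950 ≈ -5.0000)
C + (102 - 101)*(-83) = -114749/22950 + (102 - 101)*(-83) = -114749/22950 + 1*(-83) = -114749/22950 - 83 = -2019599/22950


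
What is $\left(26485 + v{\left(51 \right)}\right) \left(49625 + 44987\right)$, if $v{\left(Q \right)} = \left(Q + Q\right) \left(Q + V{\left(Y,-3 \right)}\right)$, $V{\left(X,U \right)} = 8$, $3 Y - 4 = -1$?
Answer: $3075173836$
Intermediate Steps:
$Y = 1$ ($Y = \frac{4}{3} + \frac{1}{3} \left(-1\right) = \frac{4}{3} - \frac{1}{3} = 1$)
$v{\left(Q \right)} = 2 Q \left(8 + Q\right)$ ($v{\left(Q \right)} = \left(Q + Q\right) \left(Q + 8\right) = 2 Q \left(8 + Q\right)$)
$\left(26485 + v{\left(51 \right)}\right) \left(49625 + 44987\right) = \left(26485 + 2 \cdot 51 \left(8 + 51\right)\right) \left(49625 + 44987\right) = \left(26485 + 2 \cdot 51 \cdot 59\right) 94612 = \left(26485 + 6018\right) 94612 = 32503 \cdot 94612 = 3075173836$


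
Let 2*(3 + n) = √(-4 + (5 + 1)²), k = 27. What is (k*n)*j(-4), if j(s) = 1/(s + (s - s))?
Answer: 81/4 - 27*√2/2 ≈ 1.1581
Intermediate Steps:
j(s) = 1/s (j(s) = 1/(s + 0) = 1/s)
n = -3 + 2*√2 (n = -3 + √(-4 + (5 + 1)²)/2 = -3 + √(-4 + 6²)/2 = -3 + √(-4 + 36)/2 = -3 + √32/2 = -3 + (4*√2)/2 = -3 + 2*√2 ≈ -0.17157)
(k*n)*j(-4) = (27*(-3 + 2*√2))/(-4) = (-81 + 54*√2)*(-¼) = 81/4 - 27*√2/2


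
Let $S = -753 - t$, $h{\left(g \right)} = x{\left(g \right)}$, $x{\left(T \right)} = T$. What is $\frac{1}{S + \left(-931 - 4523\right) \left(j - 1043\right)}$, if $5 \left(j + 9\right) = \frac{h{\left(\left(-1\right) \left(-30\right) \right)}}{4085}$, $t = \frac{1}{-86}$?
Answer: $\frac{8170}{46870039997} \approx 1.7431 \cdot 10^{-7}$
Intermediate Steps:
$t = - \frac{1}{86} \approx -0.011628$
$h{\left(g \right)} = g$
$j = - \frac{36759}{4085}$ ($j = -9 + \frac{\left(-1\right) \left(-30\right) \frac{1}{4085}}{5} = -9 + \frac{30 \cdot \frac{1}{4085}}{5} = -9 + \frac{1}{5} \cdot \frac{6}{817} = -9 + \frac{6}{4085} = - \frac{36759}{4085} \approx -8.9985$)
$S = - \frac{64757}{86}$ ($S = -753 - - \frac{1}{86} = -753 + \frac{1}{86} = - \frac{64757}{86} \approx -752.99$)
$\frac{1}{S + \left(-931 - 4523\right) \left(j - 1043\right)} = \frac{1}{- \frac{64757}{86} + \left(-931 - 4523\right) \left(- \frac{36759}{4085} - 1043\right)} = \frac{1}{- \frac{64757}{86} - - \frac{23438095956}{4085}} = \frac{1}{- \frac{64757}{86} + \frac{23438095956}{4085}} = \frac{1}{\frac{46870039997}{8170}} = \frac{8170}{46870039997}$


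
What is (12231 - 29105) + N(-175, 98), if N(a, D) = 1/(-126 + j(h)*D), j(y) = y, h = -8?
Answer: -15355341/910 ≈ -16874.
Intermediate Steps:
N(a, D) = 1/(-126 - 8*D)
(12231 - 29105) + N(-175, 98) = (12231 - 29105) + 1/(2*(-63 - 4*98)) = -16874 + 1/(2*(-63 - 392)) = -16874 + (½)/(-455) = -16874 + (½)*(-1/455) = -16874 - 1/910 = -15355341/910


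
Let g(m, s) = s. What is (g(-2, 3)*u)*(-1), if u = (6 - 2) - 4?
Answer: 0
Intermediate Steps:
u = 0 (u = 4 - 4 = 0)
(g(-2, 3)*u)*(-1) = (3*0)*(-1) = 0*(-1) = 0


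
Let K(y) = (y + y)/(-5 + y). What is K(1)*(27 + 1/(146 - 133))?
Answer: -176/13 ≈ -13.538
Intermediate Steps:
K(y) = 2*y/(-5 + y) (K(y) = (2*y)/(-5 + y) = 2*y/(-5 + y))
K(1)*(27 + 1/(146 - 133)) = (2*1/(-5 + 1))*(27 + 1/(146 - 133)) = (2*1/(-4))*(27 + 1/13) = (2*1*(-1/4))*(27 + 1/13) = -1/2*352/13 = -176/13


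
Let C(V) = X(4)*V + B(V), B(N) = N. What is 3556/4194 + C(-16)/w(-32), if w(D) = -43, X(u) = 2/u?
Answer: 126782/90171 ≈ 1.4060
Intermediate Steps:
C(V) = 3*V/2 (C(V) = (2/4)*V + V = (2*(¼))*V + V = V/2 + V = 3*V/2)
3556/4194 + C(-16)/w(-32) = 3556/4194 + ((3/2)*(-16))/(-43) = 3556*(1/4194) - 24*(-1/43) = 1778/2097 + 24/43 = 126782/90171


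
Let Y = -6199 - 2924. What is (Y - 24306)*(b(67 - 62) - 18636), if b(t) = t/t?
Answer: 622949415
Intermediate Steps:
b(t) = 1
Y = -9123
(Y - 24306)*(b(67 - 62) - 18636) = (-9123 - 24306)*(1 - 18636) = -33429*(-18635) = 622949415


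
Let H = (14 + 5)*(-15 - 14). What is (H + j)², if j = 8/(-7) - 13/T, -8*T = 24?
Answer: 132342016/441 ≈ 3.0010e+5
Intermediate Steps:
T = -3 (T = -⅛*24 = -3)
j = 67/21 (j = 8/(-7) - 13/(-3) = 8*(-⅐) - 13*(-⅓) = -8/7 + 13/3 = 67/21 ≈ 3.1905)
H = -551 (H = 19*(-29) = -551)
(H + j)² = (-551 + 67/21)² = (-11504/21)² = 132342016/441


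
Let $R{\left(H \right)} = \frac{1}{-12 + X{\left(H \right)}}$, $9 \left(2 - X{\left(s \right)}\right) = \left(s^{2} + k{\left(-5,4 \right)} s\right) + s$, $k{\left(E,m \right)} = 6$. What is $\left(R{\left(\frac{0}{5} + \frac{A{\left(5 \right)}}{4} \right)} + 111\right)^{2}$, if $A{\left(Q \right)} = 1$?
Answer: $\frac{26541297225}{2157961} \approx 12299.0$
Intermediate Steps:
$X{\left(s \right)} = 2 - \frac{7 s}{9} - \frac{s^{2}}{9}$ ($X{\left(s \right)} = 2 - \frac{\left(s^{2} + 6 s\right) + s}{9} = 2 - \frac{s^{2} + 7 s}{9} = 2 - \left(\frac{s^{2}}{9} + \frac{7 s}{9}\right) = 2 - \frac{7 s}{9} - \frac{s^{2}}{9}$)
$R{\left(H \right)} = \frac{1}{-10 - \frac{7 H}{9} - \frac{H^{2}}{9}}$ ($R{\left(H \right)} = \frac{1}{-12 - \left(-2 + \frac{H^{2}}{9} + \frac{7 H}{9}\right)} = \frac{1}{-10 - \frac{7 H}{9} - \frac{H^{2}}{9}}$)
$\left(R{\left(\frac{0}{5} + \frac{A{\left(5 \right)}}{4} \right)} + 111\right)^{2} = \left(- \frac{9}{90 + \left(\frac{0}{5} + 1 \cdot \frac{1}{4}\right)^{2} + 7 \left(\frac{0}{5} + 1 \cdot \frac{1}{4}\right)} + 111\right)^{2} = \left(- \frac{9}{90 + \left(0 \cdot \frac{1}{5} + 1 \cdot \frac{1}{4}\right)^{2} + 7 \left(0 \cdot \frac{1}{5} + 1 \cdot \frac{1}{4}\right)} + 111\right)^{2} = \left(- \frac{9}{90 + \left(0 + \frac{1}{4}\right)^{2} + 7 \left(0 + \frac{1}{4}\right)} + 111\right)^{2} = \left(- \frac{9}{90 + \left(\frac{1}{4}\right)^{2} + 7 \cdot \frac{1}{4}} + 111\right)^{2} = \left(- \frac{9}{90 + \frac{1}{16} + \frac{7}{4}} + 111\right)^{2} = \left(- \frac{9}{\frac{1469}{16}} + 111\right)^{2} = \left(\left(-9\right) \frac{16}{1469} + 111\right)^{2} = \left(- \frac{144}{1469} + 111\right)^{2} = \left(\frac{162915}{1469}\right)^{2} = \frac{26541297225}{2157961}$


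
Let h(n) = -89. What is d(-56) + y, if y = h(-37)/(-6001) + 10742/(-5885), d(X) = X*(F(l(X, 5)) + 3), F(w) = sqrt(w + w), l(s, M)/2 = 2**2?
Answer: -13907765897/35315885 ≈ -393.81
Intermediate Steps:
l(s, M) = 8 (l(s, M) = 2*2**2 = 2*4 = 8)
F(w) = sqrt(2)*sqrt(w) (F(w) = sqrt(2*w) = sqrt(2)*sqrt(w))
d(X) = 7*X (d(X) = X*(sqrt(2)*sqrt(8) + 3) = X*(sqrt(2)*(2*sqrt(2)) + 3) = X*(4 + 3) = X*7 = 7*X)
y = -63938977/35315885 (y = -89/(-6001) + 10742/(-5885) = -89*(-1/6001) + 10742*(-1/5885) = 89/6001 - 10742/5885 = -63938977/35315885 ≈ -1.8105)
d(-56) + y = 7*(-56) - 63938977/35315885 = -392 - 63938977/35315885 = -13907765897/35315885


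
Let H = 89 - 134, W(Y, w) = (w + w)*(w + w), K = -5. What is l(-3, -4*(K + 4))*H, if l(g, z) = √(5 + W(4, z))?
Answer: -45*√69 ≈ -373.80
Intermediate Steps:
W(Y, w) = 4*w² (W(Y, w) = (2*w)*(2*w) = 4*w²)
H = -45
l(g, z) = √(5 + 4*z²)
l(-3, -4*(K + 4))*H = √(5 + 4*(-4*(-5 + 4))²)*(-45) = √(5 + 4*(-4*(-1))²)*(-45) = √(5 + 4*4²)*(-45) = √(5 + 4*16)*(-45) = √(5 + 64)*(-45) = √69*(-45) = -45*√69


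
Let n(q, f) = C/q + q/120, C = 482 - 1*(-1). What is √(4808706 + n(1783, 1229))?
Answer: √55034468805553410/106980 ≈ 2192.9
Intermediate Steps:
C = 483 (C = 482 + 1 = 483)
n(q, f) = 483/q + q/120
√(4808706 + n(1783, 1229)) = √(4808706 + (483/1783 + (1/120)*1783)) = √(4808706 + (483*(1/1783) + 1783/120)) = √(4808706 + (483/1783 + 1783/120)) = √(4808706 + 3237049/213960) = √(1028873972809/213960) = √55034468805553410/106980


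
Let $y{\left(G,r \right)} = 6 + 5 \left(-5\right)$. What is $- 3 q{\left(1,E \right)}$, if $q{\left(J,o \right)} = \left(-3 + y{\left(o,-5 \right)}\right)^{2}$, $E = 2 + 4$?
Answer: $-1452$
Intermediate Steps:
$E = 6$
$y{\left(G,r \right)} = -19$ ($y{\left(G,r \right)} = 6 - 25 = -19$)
$q{\left(J,o \right)} = 484$ ($q{\left(J,o \right)} = \left(-3 - 19\right)^{2} = \left(-22\right)^{2} = 484$)
$- 3 q{\left(1,E \right)} = \left(-3\right) 484 = -1452$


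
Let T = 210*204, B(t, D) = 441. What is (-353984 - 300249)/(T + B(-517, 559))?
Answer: -654233/43281 ≈ -15.116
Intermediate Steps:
T = 42840
(-353984 - 300249)/(T + B(-517, 559)) = (-353984 - 300249)/(42840 + 441) = -654233/43281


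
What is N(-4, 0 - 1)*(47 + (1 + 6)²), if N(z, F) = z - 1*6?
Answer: -960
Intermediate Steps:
N(z, F) = -6 + z (N(z, F) = z - 6 = -6 + z)
N(-4, 0 - 1)*(47 + (1 + 6)²) = (-6 - 4)*(47 + (1 + 6)²) = -10*(47 + 7²) = -10*(47 + 49) = -10*96 = -960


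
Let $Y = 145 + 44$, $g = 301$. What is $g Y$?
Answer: $56889$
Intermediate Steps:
$Y = 189$
$g Y = 301 \cdot 189 = 56889$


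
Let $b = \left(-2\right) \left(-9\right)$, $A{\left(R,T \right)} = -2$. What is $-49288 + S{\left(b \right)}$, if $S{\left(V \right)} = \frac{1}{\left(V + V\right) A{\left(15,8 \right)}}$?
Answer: $- \frac{3548737}{72} \approx -49288.0$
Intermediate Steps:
$b = 18$
$S{\left(V \right)} = - \frac{1}{4 V}$ ($S{\left(V \right)} = \frac{1}{\left(V + V\right) \left(-2\right)} = \frac{1}{2 V} \left(- \frac{1}{2}\right) = - \frac{1}{4 V}$)
$-49288 + S{\left(b \right)} = -49288 - \frac{1}{4 \cdot 18} = -49288 - \frac{1}{72} = - \frac{3548737}{72}$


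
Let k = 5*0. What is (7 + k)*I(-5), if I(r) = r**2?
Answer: 175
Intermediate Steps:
k = 0
(7 + k)*I(-5) = (7 + 0)*(-5)**2 = 7*25 = 175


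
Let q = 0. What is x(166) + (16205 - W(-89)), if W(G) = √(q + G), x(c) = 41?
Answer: 16246 - I*√89 ≈ 16246.0 - 9.434*I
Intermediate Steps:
W(G) = √G (W(G) = √(0 + G) = √G)
x(166) + (16205 - W(-89)) = 41 + (16205 - √(-89)) = 41 + (16205 - I*√89) = 16246 - I*√89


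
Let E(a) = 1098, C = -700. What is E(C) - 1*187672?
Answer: -186574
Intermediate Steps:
E(C) - 1*187672 = 1098 - 1*187672 = 1098 - 187672 = -186574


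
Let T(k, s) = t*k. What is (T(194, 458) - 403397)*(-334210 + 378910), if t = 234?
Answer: -16002644700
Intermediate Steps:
T(k, s) = 234*k
(T(194, 458) - 403397)*(-334210 + 378910) = (234*194 - 403397)*(-334210 + 378910) = (45396 - 403397)*44700 = -358001*44700 = -16002644700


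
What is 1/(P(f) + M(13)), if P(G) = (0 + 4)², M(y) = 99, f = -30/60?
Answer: 1/115 ≈ 0.0086956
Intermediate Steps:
f = -½ (f = -30*1/60 = -½ ≈ -0.50000)
P(G) = 16 (P(G) = 4² = 16)
1/(P(f) + M(13)) = 1/(16 + 99) = 1/115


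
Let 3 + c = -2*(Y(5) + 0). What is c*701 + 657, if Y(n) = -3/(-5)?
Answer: -11436/5 ≈ -2287.2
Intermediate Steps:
Y(n) = ⅗ (Y(n) = -3*(-⅕) = ⅗)
c = -21/5 (c = -3 - 2*(⅗ + 0) = -3 - 2*⅗ = -3 - 6/5 = -21/5 ≈ -4.2000)
c*701 + 657 = -21/5*701 + 657 = -14721/5 + 657 = -11436/5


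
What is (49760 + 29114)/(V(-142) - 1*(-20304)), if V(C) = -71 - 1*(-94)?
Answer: 78874/20327 ≈ 3.8803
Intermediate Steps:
V(C) = 23 (V(C) = -71 + 94 = 23)
(49760 + 29114)/(V(-142) - 1*(-20304)) = (49760 + 29114)/(23 - 1*(-20304)) = 78874/(23 + 20304) = 78874/20327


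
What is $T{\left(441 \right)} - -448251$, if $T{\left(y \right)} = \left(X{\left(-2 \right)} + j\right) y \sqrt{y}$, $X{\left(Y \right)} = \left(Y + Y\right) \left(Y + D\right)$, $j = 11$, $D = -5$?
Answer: $809430$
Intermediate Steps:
$X{\left(Y \right)} = 2 Y \left(-5 + Y\right)$ ($X{\left(Y \right)} = \left(Y + Y\right) \left(Y - 5\right) = 2 Y \left(-5 + Y\right)$)
$T{\left(y \right)} = 39 y^{\frac{3}{2}}$ ($T{\left(y \right)} = \left(2 \left(-2\right) \left(-5 - 2\right) + 11\right) y \sqrt{y} = \left(2 \left(-2\right) \left(-7\right) + 11\right) y \sqrt{y} = \left(28 + 11\right) y \sqrt{y} = 39 y \sqrt{y} = 39 y^{\frac{3}{2}}$)
$T{\left(441 \right)} - -448251 = 39 \cdot 441^{\frac{3}{2}} - -448251 = 39 \cdot 9261 + 448251 = 361179 + 448251 = 809430$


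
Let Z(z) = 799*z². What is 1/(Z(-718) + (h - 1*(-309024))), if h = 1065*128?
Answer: 1/412349020 ≈ 2.4251e-9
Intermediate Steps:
h = 136320
1/(Z(-718) + (h - 1*(-309024))) = 1/(799*(-718)² + (136320 - 1*(-309024))) = 1/(799*515524 + (136320 + 309024)) = 1/(411903676 + 445344) = 1/412349020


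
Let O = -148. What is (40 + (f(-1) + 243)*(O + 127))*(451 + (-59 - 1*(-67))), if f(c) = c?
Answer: -2314278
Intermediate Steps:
(40 + (f(-1) + 243)*(O + 127))*(451 + (-59 - 1*(-67))) = (40 + (-1 + 243)*(-148 + 127))*(451 + (-59 - 1*(-67))) = (40 + 242*(-21))*(451 + (-59 + 67)) = (40 - 5082)*(451 + 8) = -5042*459 = -2314278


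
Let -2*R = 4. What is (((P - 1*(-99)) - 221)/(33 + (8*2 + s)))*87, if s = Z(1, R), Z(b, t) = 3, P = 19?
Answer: -8961/52 ≈ -172.33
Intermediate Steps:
R = -2 (R = -1/2*4 = -2)
s = 3
(((P - 1*(-99)) - 221)/(33 + (8*2 + s)))*87 = (((19 - 1*(-99)) - 221)/(33 + (8*2 + 3)))*87 = (((19 + 99) - 221)/(33 + (16 + 3)))*87 = ((118 - 221)/(33 + 19))*87 = -103/52*87 = -8961/52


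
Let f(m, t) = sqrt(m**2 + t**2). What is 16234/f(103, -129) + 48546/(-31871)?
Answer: -1674/1099 + 8117*sqrt(1090)/2725 ≈ 96.820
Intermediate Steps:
16234/f(103, -129) + 48546/(-31871) = 16234/(sqrt(103**2 + (-129)**2)) + 48546/(-31871) = 16234/(sqrt(10609 + 16641)) + 48546*(-1/31871) = 16234/(sqrt(27250)) - 1674/1099 = 16234/((5*sqrt(1090))) - 1674/1099 = 16234*(sqrt(1090)/5450) - 1674/1099 = 8117*sqrt(1090)/2725 - 1674/1099 = -1674/1099 + 8117*sqrt(1090)/2725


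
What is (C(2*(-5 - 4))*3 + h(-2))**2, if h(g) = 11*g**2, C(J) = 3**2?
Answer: 5041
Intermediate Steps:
C(J) = 9
(C(2*(-5 - 4))*3 + h(-2))**2 = (9*3 + 11*(-2)**2)**2 = (27 + 11*4)**2 = (27 + 44)**2 = 71**2 = 5041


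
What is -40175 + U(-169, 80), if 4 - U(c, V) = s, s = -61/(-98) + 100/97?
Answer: -381881243/9506 ≈ -40173.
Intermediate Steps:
s = 15717/9506 (s = -61*(-1/98) + 100*(1/97) = 61/98 + 100/97 = 15717/9506 ≈ 1.6534)
U(c, V) = 22307/9506 (U(c, V) = 4 - 1*15717/9506 = 4 - 15717/9506 = 22307/9506)
-40175 + U(-169, 80) = -40175 + 22307/9506 = -381881243/9506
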